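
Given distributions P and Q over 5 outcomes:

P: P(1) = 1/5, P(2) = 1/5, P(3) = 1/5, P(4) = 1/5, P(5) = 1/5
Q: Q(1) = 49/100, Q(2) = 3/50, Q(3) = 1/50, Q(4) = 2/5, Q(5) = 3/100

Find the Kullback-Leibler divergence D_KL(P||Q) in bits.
1.1006 bits

D_KL(P||Q) = Σ P(x) log₂(P(x)/Q(x))

Computing term by term:
  P(1)·log₂(P(1)/Q(1)) = (1/5)·log₂((1/5)/(49/100)) = -0.25856
  P(2)·log₂(P(2)/Q(2)) = (1/5)·log₂((1/5)/(3/50)) = 0.34739
  P(3)·log₂(P(3)/Q(3)) = (1/5)·log₂((1/5)/(1/50)) = 0.66439
  P(4)·log₂(P(4)/Q(4)) = (1/5)·log₂((1/5)/(2/5)) = -0.20000
  P(5)·log₂(P(5)/Q(5)) = (1/5)·log₂((1/5)/(3/100)) = 0.54739

D_KL(P||Q) = -0.25856 + 0.34739 + 0.66439 - 0.20000 + 0.54739 = 1.10061 ≈ 1.1006 bits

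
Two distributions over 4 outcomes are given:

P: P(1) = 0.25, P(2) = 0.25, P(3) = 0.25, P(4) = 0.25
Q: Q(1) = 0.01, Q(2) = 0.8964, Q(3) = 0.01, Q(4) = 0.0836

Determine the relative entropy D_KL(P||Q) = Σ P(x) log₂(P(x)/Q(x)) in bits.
2.2565 bits

D_KL(P||Q) = Σ P(x) log₂(P(x)/Q(x))

Computing term by term:
  P(1)·log₂(P(1)/Q(1)) = 0.25·log₂(0.25/0.01) = 1.16096
  P(2)·log₂(P(2)/Q(2)) = 0.25·log₂(0.25/0.8964) = -0.46055
  P(3)·log₂(P(3)/Q(3)) = 0.25·log₂(0.25/0.01) = 1.16096
  P(4)·log₂(P(4)/Q(4)) = 0.25·log₂(0.25/0.0836) = 0.39509

D_KL(P||Q) = 1.16096 - 0.46055 + 1.16096 + 0.39509 = 2.25646 ≈ 2.2565 bits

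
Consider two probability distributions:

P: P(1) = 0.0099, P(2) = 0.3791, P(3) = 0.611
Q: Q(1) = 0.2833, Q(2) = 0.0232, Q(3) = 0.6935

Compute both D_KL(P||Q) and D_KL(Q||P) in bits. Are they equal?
D_KL(P||Q) = 1.3684 bits, D_KL(Q||P) = 1.4040 bits. No, they are not equal.

D_KL(P||Q) = Σ P(x) log₂(P(x)/Q(x))

Computing term by term:
  P(1)·log₂(P(1)/Q(1)) = 0.0099·log₂(0.0099/0.2833) = -0.04790
  P(2)·log₂(P(2)/Q(2)) = 0.3791·log₂(0.3791/0.0232) = 1.52792
  P(3)·log₂(P(3)/Q(3)) = 0.611·log₂(0.611/0.6935) = -0.11164

D_KL(P||Q) = -0.04790 + 1.52792 - 0.11164 = 1.36838 ≈ 1.3684 bits

D_KL(Q||P) = Σ Q(x) log₂(Q(x)/P(x))

Computing term by term:
  Q(1)·log₂(Q(1)/P(1)) = 0.2833·log₂(0.2833/0.0099) = 1.37082
  Q(2)·log₂(Q(2)/P(2)) = 0.0232·log₂(0.0232/0.3791) = -0.09350
  Q(3)·log₂(Q(3)/P(3)) = 0.6935·log₂(0.6935/0.611) = 0.12672

D_KL(Q||P) = 1.37082 - 0.09350 + 0.12672 = 1.40404 ≈ 1.4040 bits

These are NOT equal (difference: 0.0356 bits). KL divergence is asymmetric: D_KL(P||Q) ≠ D_KL(Q||P) in general.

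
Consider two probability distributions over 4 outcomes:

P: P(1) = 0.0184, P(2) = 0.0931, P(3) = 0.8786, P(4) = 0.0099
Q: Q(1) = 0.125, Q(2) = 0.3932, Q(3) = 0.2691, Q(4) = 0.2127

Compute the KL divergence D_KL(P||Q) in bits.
1.2117 bits

D_KL(P||Q) = Σ P(x) log₂(P(x)/Q(x))

Computing term by term:
  P(1)·log₂(P(1)/Q(1)) = 0.0184·log₂(0.0184/0.125) = -0.05086
  P(2)·log₂(P(2)/Q(2)) = 0.0931·log₂(0.0931/0.3932) = -0.19350
  P(3)·log₂(P(3)/Q(3)) = 0.8786·log₂(0.8786/0.2691) = 1.49983
  P(4)·log₂(P(4)/Q(4)) = 0.0099·log₂(0.0099/0.2127) = -0.04381

D_KL(P||Q) = -0.05086 - 0.19350 + 1.49983 - 0.04381 = 1.21166 ≈ 1.2117 bits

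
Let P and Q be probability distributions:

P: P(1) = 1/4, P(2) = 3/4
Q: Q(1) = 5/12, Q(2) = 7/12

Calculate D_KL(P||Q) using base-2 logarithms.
0.0877 bits

D_KL(P||Q) = Σ P(x) log₂(P(x)/Q(x))

Computing term by term:
  P(1)·log₂(P(1)/Q(1)) = (1/4)·log₂((1/4)/(5/12)) = -0.18424
  P(2)·log₂(P(2)/Q(2)) = (3/4)·log₂((3/4)/(7/12)) = 0.27193

D_KL(P||Q) = -0.18424 + 0.27193 = 0.08769 ≈ 0.0877 bits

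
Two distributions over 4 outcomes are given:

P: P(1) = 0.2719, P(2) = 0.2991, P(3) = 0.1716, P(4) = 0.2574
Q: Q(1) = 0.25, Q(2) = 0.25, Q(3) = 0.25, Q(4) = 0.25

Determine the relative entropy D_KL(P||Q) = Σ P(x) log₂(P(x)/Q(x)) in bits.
0.0280 bits

D_KL(P||Q) = Σ P(x) log₂(P(x)/Q(x))

Computing term by term:
  P(1)·log₂(P(1)/Q(1)) = 0.2719·log₂(0.2719/0.25) = 0.03294
  P(2)·log₂(P(2)/Q(2)) = 0.2991·log₂(0.2991/0.25) = 0.07738
  P(3)·log₂(P(3)/Q(3)) = 0.1716·log₂(0.1716/0.25) = -0.09316
  P(4)·log₂(P(4)/Q(4)) = 0.2574·log₂(0.2574/0.25) = 0.01083

D_KL(P||Q) = 0.03294 + 0.07738 - 0.09316 + 0.01083 = 0.02799 ≈ 0.0280 bits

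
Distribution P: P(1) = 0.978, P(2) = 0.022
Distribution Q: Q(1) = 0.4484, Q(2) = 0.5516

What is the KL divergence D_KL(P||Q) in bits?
0.9980 bits

D_KL(P||Q) = Σ P(x) log₂(P(x)/Q(x))

Computing term by term:
  P(1)·log₂(P(1)/Q(1)) = 0.978·log₂(0.978/0.4484) = 1.10030
  P(2)·log₂(P(2)/Q(2)) = 0.022·log₂(0.022/0.5516) = -0.10226

D_KL(P||Q) = 1.10030 - 0.10226 = 0.99804 ≈ 0.9980 bits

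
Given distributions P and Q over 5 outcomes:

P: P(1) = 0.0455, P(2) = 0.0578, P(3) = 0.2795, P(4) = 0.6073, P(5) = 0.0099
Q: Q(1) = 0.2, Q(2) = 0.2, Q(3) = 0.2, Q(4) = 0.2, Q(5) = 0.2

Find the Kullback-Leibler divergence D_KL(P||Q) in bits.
0.8645 bits

D_KL(P||Q) = Σ P(x) log₂(P(x)/Q(x))

Computing term by term:
  P(1)·log₂(P(1)/Q(1)) = 0.0455·log₂(0.0455/0.2) = -0.09719
  P(2)·log₂(P(2)/Q(2)) = 0.0578·log₂(0.0578/0.2) = -0.10351
  P(3)·log₂(P(3)/Q(3)) = 0.2795·log₂(0.2795/0.2) = 0.13496
  P(4)·log₂(P(4)/Q(4)) = 0.6073·log₂(0.6073/0.2) = 0.97314
  P(5)·log₂(P(5)/Q(5)) = 0.0099·log₂(0.0099/0.2) = -0.04293

D_KL(P||Q) = -0.09719 - 0.10351 + 0.13496 + 0.97314 - 0.04293 = 0.86447 ≈ 0.8645 bits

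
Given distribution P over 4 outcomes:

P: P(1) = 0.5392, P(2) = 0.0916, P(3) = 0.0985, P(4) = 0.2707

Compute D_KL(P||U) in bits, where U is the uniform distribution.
0.3639 bits

U(i) = 1/4 for all i

D_KL(P||U) = Σ P(x) log₂(P(x) / (1/4))
           = Σ P(x) log₂(P(x)) + log₂(4)
           = log₂(4) - H(P)

H(P) = -Σ P(x) log₂(P(x)):
  -P(1)·log₂(P(1)) = -(0.5392)·log₂(0.5392) = 0.48049
  -P(2)·log₂(P(2)) = -(0.0916)·log₂(0.0916) = 0.31588
  -P(3)·log₂(P(3)) = -(0.0985)·log₂(0.0985) = 0.32936
  -P(4)·log₂(P(4)) = -(0.2707)·log₂(0.2707) = 0.51033
H(P) = 0.48049 + 0.31588 + 0.32936 + 0.51033 = 1.63606 bits

log₂(4) = 2.00000 bits

D_KL(P||U) = 2.00000 - 1.63606 = 0.36394 ≈ 0.3639 bits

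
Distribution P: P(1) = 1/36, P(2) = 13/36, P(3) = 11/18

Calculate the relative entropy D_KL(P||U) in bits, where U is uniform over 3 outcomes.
0.4765 bits

U(i) = 1/3 for all i

D_KL(P||U) = Σ P(x) log₂(P(x) / (1/3))
           = Σ P(x) log₂(P(x)) + log₂(3)
           = log₂(3) - H(P)

H(P) = -Σ P(x) log₂(P(x)):
  -P(1)·log₂(P(1)) = -(1/36)·log₂(1/36) = 0.14361
  -P(2)·log₂(P(2)) = -(13/36)·log₂(13/36) = 0.53065
  -P(3)·log₂(P(3)) = -(11/18)·log₂(11/18) = 0.43419
H(P) = 0.14361 + 0.53065 + 0.43419 = 1.10845 bits

log₂(3) = 1.58496 bits

D_KL(P||U) = 1.58496 - 1.10845 = 0.47651 ≈ 0.4765 bits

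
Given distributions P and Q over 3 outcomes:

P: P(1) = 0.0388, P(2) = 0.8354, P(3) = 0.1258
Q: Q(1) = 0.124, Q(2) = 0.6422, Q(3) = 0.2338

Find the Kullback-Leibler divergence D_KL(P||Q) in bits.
0.1395 bits

D_KL(P||Q) = Σ P(x) log₂(P(x)/Q(x))

Computing term by term:
  P(1)·log₂(P(1)/Q(1)) = 0.0388·log₂(0.0388/0.124) = -0.06504
  P(2)·log₂(P(2)/Q(2)) = 0.8354·log₂(0.8354/0.6422) = 0.31699
  P(3)·log₂(P(3)/Q(3)) = 0.1258·log₂(0.1258/0.2338) = -0.11248

D_KL(P||Q) = -0.06504 + 0.31699 - 0.11248 = 0.13947 ≈ 0.1395 bits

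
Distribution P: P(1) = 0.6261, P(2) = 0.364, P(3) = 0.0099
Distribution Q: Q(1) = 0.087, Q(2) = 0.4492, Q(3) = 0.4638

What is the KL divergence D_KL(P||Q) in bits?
1.6173 bits

D_KL(P||Q) = Σ P(x) log₂(P(x)/Q(x))

Computing term by term:
  P(1)·log₂(P(1)/Q(1)) = 0.6261·log₂(0.6261/0.087) = 1.78270
  P(2)·log₂(P(2)/Q(2)) = 0.364·log₂(0.364/0.4492) = -0.11044
  P(3)·log₂(P(3)/Q(3)) = 0.0099·log₂(0.0099/0.4638) = -0.05494

D_KL(P||Q) = 1.78270 - 0.11044 - 0.05494 = 1.61732 ≈ 1.6173 bits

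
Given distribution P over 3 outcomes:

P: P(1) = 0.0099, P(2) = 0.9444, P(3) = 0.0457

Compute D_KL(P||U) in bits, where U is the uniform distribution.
1.2377 bits

U(i) = 1/3 for all i

D_KL(P||U) = Σ P(x) log₂(P(x) / (1/3))
           = Σ P(x) log₂(P(x)) + log₂(3)
           = log₂(3) - H(P)

H(P) = -Σ P(x) log₂(P(x)):
  -P(1)·log₂(P(1)) = -(0.0099)·log₂(0.0099) = 0.06592
  -P(2)·log₂(P(2)) = -(0.9444)·log₂(0.9444) = 0.07794
  -P(3)·log₂(P(3)) = -(0.0457)·log₂(0.0457) = 0.20344
H(P) = 0.06592 + 0.07794 + 0.20344 = 0.34730 bits

log₂(3) = 1.58496 bits

D_KL(P||U) = 1.58496 - 0.34730 = 1.23766 ≈ 1.2377 bits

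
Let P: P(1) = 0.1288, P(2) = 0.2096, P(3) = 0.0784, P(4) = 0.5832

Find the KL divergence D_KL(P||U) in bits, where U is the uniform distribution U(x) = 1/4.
0.4050 bits

U(i) = 1/4 for all i

D_KL(P||U) = Σ P(x) log₂(P(x) / (1/4))
           = Σ P(x) log₂(P(x)) + log₂(4)
           = log₂(4) - H(P)

H(P) = -Σ P(x) log₂(P(x)):
  -P(1)·log₂(P(1)) = -(0.1288)·log₂(0.1288) = 0.38084
  -P(2)·log₂(P(2)) = -(0.2096)·log₂(0.2096) = 0.47250
  -P(3)·log₂(P(3)) = -(0.0784)·log₂(0.0784) = 0.28796
  -P(4)·log₂(P(4)) = -(0.5832)·log₂(0.5832) = 0.45369
H(P) = 0.38084 + 0.47250 + 0.28796 + 0.45369 = 1.59499 bits

log₂(4) = 2.00000 bits

D_KL(P||U) = 2.00000 - 1.59499 = 0.40501 ≈ 0.4050 bits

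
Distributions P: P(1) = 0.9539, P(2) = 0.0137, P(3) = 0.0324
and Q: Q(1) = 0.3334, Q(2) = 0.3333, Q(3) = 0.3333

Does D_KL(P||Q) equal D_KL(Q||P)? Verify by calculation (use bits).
D_KL(P||Q) = 1.2746 bits, D_KL(Q||P) = 2.1499 bits. No — D_KL(P||Q) ≠ D_KL(Q||P) for this pair.

D_KL(P||Q) = Σ P(x) log₂(P(x)/Q(x))

Computing term by term:
  P(1)·log₂(P(1)/Q(1)) = 0.9539·log₂(0.9539/0.3334) = 1.44667
  P(2)·log₂(P(2)/Q(2)) = 0.0137·log₂(0.0137/0.3333) = -0.06308
  P(3)·log₂(P(3)/Q(3)) = 0.0324·log₂(0.0324/0.3333) = -0.10895

D_KL(P||Q) = 1.44667 - 0.06308 - 0.10895 = 1.27464 ≈ 1.2746 bits

D_KL(Q||P) = Σ Q(x) log₂(Q(x)/P(x))

Computing term by term:
  Q(1)·log₂(Q(1)/P(1)) = 0.3334·log₂(0.3334/0.9539) = -0.50563
  Q(2)·log₂(Q(2)/P(2)) = 0.3333·log₂(0.3333/0.0137) = 1.53470
  Q(3)·log₂(Q(3)/P(3)) = 0.3333·log₂(0.3333/0.0324) = 1.12081

D_KL(Q||P) = -0.50563 + 1.53470 + 1.12081 = 2.14988 ≈ 2.1499 bits

These are NOT equal (difference: 0.8753 bits). KL divergence is asymmetric: D_KL(P||Q) ≠ D_KL(Q||P) in general.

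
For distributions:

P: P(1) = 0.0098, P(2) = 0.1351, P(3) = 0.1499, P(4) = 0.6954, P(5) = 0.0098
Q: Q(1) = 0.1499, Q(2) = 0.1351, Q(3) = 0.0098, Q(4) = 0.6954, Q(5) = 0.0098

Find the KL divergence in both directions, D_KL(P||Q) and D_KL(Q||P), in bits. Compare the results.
D_KL(P||Q) = 0.5513 bits, D_KL(Q||P) = 0.5513 bits. The two directions give exactly the same value for this pair.

D_KL(P||Q) = Σ P(x) log₂(P(x)/Q(x))

Computing term by term:
  P(1)·log₂(P(1)/Q(1)) = 0.0098·log₂(0.0098/0.1499) = -0.03856
  P(2)·log₂(P(2)/Q(2)) = 0.1351·log₂(0.1351/0.1351) = 0.00000
  P(3)·log₂(P(3)/Q(3)) = 0.1499·log₂(0.1499/0.0098) = 0.58987
  P(4)·log₂(P(4)/Q(4)) = 0.6954·log₂(0.6954/0.6954) = 0.00000
  P(5)·log₂(P(5)/Q(5)) = 0.0098·log₂(0.0098/0.0098) = 0.00000

D_KL(P||Q) = -0.03856 + 0.00000 + 0.58987 + 0.00000 + 0.00000 = 0.55131 ≈ 0.5513 bits

D_KL(Q||P) = Σ Q(x) log₂(Q(x)/P(x))

Computing term by term:
  Q(1)·log₂(Q(1)/P(1)) = 0.1499·log₂(0.1499/0.0098) = 0.58987
  Q(2)·log₂(Q(2)/P(2)) = 0.1351·log₂(0.1351/0.1351) = 0.00000
  Q(3)·log₂(Q(3)/P(3)) = 0.0098·log₂(0.0098/0.1499) = -0.03856
  Q(4)·log₂(Q(4)/P(4)) = 0.6954·log₂(0.6954/0.6954) = 0.00000
  Q(5)·log₂(Q(5)/P(5)) = 0.0098·log₂(0.0098/0.0098) = 0.00000

D_KL(Q||P) = 0.58987 + 0.00000 - 0.03856 + 0.00000 + 0.00000 = 0.55131 ≈ 0.5513 bits

These ARE equal here. Q is P with outcomes relabeled (Q(1) = P(3), Q(3) = P(1)) by a relabeling that is its own inverse, so the two sums contain exactly the same terms in a different order. This is a special case — KL divergence is not symmetric in general: D_KL(P||Q) ≠ D_KL(Q||P) for most P, Q.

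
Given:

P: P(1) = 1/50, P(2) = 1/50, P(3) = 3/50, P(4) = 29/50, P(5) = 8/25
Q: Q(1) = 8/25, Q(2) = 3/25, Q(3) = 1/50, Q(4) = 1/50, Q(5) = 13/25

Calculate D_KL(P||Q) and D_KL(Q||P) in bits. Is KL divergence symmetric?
D_KL(P||Q) = 2.5569 bits, D_KL(Q||P) = 1.8256 bits. No, KL divergence is not symmetric.

D_KL(P||Q) = Σ P(x) log₂(P(x)/Q(x))

Computing term by term:
  P(1)·log₂(P(1)/Q(1)) = (1/50)·log₂((1/50)/(8/25)) = -0.08000
  P(2)·log₂(P(2)/Q(2)) = (1/50)·log₂((1/50)/(3/25)) = -0.05170
  P(3)·log₂(P(3)/Q(3)) = (3/50)·log₂((3/50)/(1/50)) = 0.09510
  P(4)·log₂(P(4)/Q(4)) = (29/50)·log₂((29/50)/(1/50)) = 2.81763
  P(5)·log₂(P(5)/Q(5)) = (8/25)·log₂((8/25)/(13/25)) = -0.22414

D_KL(P||Q) = -0.08000 - 0.05170 + 0.09510 + 2.81763 - 0.22414 = 2.55689 ≈ 2.5569 bits

D_KL(Q||P) = Σ Q(x) log₂(Q(x)/P(x))

Computing term by term:
  Q(1)·log₂(Q(1)/P(1)) = (8/25)·log₂((8/25)/(1/50)) = 1.28000
  Q(2)·log₂(Q(2)/P(2)) = (3/25)·log₂((3/25)/(1/50)) = 0.31020
  Q(3)·log₂(Q(3)/P(3)) = (1/50)·log₂((1/50)/(3/50)) = -0.03170
  Q(4)·log₂(Q(4)/P(4)) = (1/50)·log₂((1/50)/(29/50)) = -0.09716
  Q(5)·log₂(Q(5)/P(5)) = (13/25)·log₂((13/25)/(8/25)) = 0.36423

D_KL(Q||P) = 1.28000 + 0.31020 - 0.03170 - 0.09716 + 0.36423 = 1.82557 ≈ 1.8256 bits

These are NOT equal (difference: 0.7313 bits). KL divergence is asymmetric: D_KL(P||Q) ≠ D_KL(Q||P) in general.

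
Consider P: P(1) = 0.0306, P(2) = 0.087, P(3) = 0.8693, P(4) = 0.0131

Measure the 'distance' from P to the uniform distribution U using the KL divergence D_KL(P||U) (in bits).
1.2820 bits

U(i) = 1/4 for all i

D_KL(P||U) = Σ P(x) log₂(P(x) / (1/4))
           = Σ P(x) log₂(P(x)) + log₂(4)
           = log₂(4) - H(P)

H(P) = -Σ P(x) log₂(P(x)):
  -P(1)·log₂(P(1)) = -(0.0306)·log₂(0.0306) = 0.15393
  -P(2)·log₂(P(2)) = -(0.087)·log₂(0.087) = 0.30649
  -P(3)·log₂(P(3)) = -(0.8693)·log₂(0.8693) = 0.17566
  -P(4)·log₂(P(4)) = -(0.0131)·log₂(0.0131) = 0.08193
H(P) = 0.15393 + 0.30649 + 0.17566 + 0.08193 = 0.71801 bits

log₂(4) = 2.00000 bits

D_KL(P||U) = 2.00000 - 0.71801 = 1.28199 ≈ 1.2820 bits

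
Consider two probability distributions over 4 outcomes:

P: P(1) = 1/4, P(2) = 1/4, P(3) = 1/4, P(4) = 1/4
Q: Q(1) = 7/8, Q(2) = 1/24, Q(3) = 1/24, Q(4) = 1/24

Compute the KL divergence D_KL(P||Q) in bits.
1.4869 bits

D_KL(P||Q) = Σ P(x) log₂(P(x)/Q(x))

Computing term by term:
  P(1)·log₂(P(1)/Q(1)) = (1/4)·log₂((1/4)/(7/8)) = -0.45184
  P(2)·log₂(P(2)/Q(2)) = (1/4)·log₂((1/4)/(1/24)) = 0.64624
  P(3)·log₂(P(3)/Q(3)) = (1/4)·log₂((1/4)/(1/24)) = 0.64624
  P(4)·log₂(P(4)/Q(4)) = (1/4)·log₂((1/4)/(1/24)) = 0.64624

D_KL(P||Q) = -0.45184 + 0.64624 + 0.64624 + 0.64624 = 1.48688 ≈ 1.4869 bits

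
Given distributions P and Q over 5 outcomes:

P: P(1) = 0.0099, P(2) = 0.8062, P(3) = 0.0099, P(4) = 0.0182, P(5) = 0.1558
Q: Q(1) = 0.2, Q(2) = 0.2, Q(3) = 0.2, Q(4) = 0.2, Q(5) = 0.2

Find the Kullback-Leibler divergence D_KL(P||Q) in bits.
1.4164 bits

D_KL(P||Q) = Σ P(x) log₂(P(x)/Q(x))

Computing term by term:
  P(1)·log₂(P(1)/Q(1)) = 0.0099·log₂(0.0099/0.2) = -0.04293
  P(2)·log₂(P(2)/Q(2)) = 0.8062·log₂(0.8062/0.2) = 1.62138
  P(3)·log₂(P(3)/Q(3)) = 0.0099·log₂(0.0099/0.2) = -0.04293
  P(4)·log₂(P(4)/Q(4)) = 0.0182·log₂(0.0182/0.2) = -0.06294
  P(5)·log₂(P(5)/Q(5)) = 0.1558·log₂(0.1558/0.2) = -0.05614

D_KL(P||Q) = -0.04293 + 1.62138 - 0.04293 - 0.06294 - 0.05614 = 1.41644 ≈ 1.4164 bits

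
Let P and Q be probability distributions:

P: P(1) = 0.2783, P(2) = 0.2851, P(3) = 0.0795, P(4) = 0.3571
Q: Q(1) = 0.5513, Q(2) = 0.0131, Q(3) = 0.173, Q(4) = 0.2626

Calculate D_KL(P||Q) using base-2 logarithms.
1.0617 bits

D_KL(P||Q) = Σ P(x) log₂(P(x)/Q(x))

Computing term by term:
  P(1)·log₂(P(1)/Q(1)) = 0.2783·log₂(0.2783/0.5513) = -0.27446
  P(2)·log₂(P(2)/Q(2)) = 0.2851·log₂(0.2851/0.0131) = 1.26694
  P(3)·log₂(P(3)/Q(3)) = 0.0795·log₂(0.0795/0.173) = -0.08918
  P(4)·log₂(P(4)/Q(4)) = 0.3571·log₂(0.3571/0.2626) = 0.15836

D_KL(P||Q) = -0.27446 + 1.26694 - 0.08918 + 0.15836 = 1.06166 ≈ 1.0617 bits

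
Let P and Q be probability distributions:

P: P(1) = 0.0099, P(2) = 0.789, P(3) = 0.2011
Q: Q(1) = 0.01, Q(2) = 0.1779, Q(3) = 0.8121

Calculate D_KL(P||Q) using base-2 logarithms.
1.2904 bits

D_KL(P||Q) = Σ P(x) log₂(P(x)/Q(x))

Computing term by term:
  P(1)·log₂(P(1)/Q(1)) = 0.0099·log₂(0.0099/0.01) = -0.00014
  P(2)·log₂(P(2)/Q(2)) = 0.789·log₂(0.789/0.1779) = 1.69553
  P(3)·log₂(P(3)/Q(3)) = 0.2011·log₂(0.2011/0.8121) = -0.40496

D_KL(P||Q) = -0.00014 + 1.69553 - 0.40496 = 1.29043 ≈ 1.2904 bits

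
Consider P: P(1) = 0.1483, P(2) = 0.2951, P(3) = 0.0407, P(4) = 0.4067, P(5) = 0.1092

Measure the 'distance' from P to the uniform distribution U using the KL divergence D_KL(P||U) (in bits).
0.3293 bits

U(i) = 1/5 for all i

D_KL(P||U) = Σ P(x) log₂(P(x) / (1/5))
           = Σ P(x) log₂(P(x)) + log₂(5)
           = log₂(5) - H(P)

H(P) = -Σ P(x) log₂(P(x)):
  -P(1)·log₂(P(1)) = -(0.1483)·log₂(0.1483) = 0.40833
  -P(2)·log₂(P(2)) = -(0.2951)·log₂(0.2951) = 0.51959
  -P(3)·log₂(P(3)) = -(0.0407)·log₂(0.0407) = 0.18799
  -P(4)·log₂(P(4)) = -(0.4067)·log₂(0.4067) = 0.52788
  -P(5)·log₂(P(5)) = -(0.1092)·log₂(0.1092) = 0.34889
H(P) = 0.40833 + 0.51959 + 0.18799 + 0.52788 + 0.34889 = 1.99268 bits

log₂(5) = 2.32193 bits

D_KL(P||U) = 2.32193 - 1.99268 = 0.32925 ≈ 0.3293 bits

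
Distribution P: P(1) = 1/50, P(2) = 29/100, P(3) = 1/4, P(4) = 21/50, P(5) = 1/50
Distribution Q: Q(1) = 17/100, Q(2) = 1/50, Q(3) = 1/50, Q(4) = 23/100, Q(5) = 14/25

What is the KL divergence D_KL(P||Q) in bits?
2.2368 bits

D_KL(P||Q) = Σ P(x) log₂(P(x)/Q(x))

Computing term by term:
  P(1)·log₂(P(1)/Q(1)) = (1/50)·log₂((1/50)/(17/100)) = -0.06175
  P(2)·log₂(P(2)/Q(2)) = (29/100)·log₂((29/100)/(1/50)) = 1.11881
  P(3)·log₂(P(3)/Q(3)) = (1/4)·log₂((1/4)/(1/50)) = 0.91096
  P(4)·log₂(P(4)/Q(4)) = (21/50)·log₂((21/50)/(23/100)) = 0.36488
  P(5)·log₂(P(5)/Q(5)) = (1/50)·log₂((1/50)/(14/25)) = -0.09615

D_KL(P||Q) = -0.06175 + 1.11881 + 0.91096 + 0.36488 - 0.09615 = 2.23675 ≈ 2.2368 bits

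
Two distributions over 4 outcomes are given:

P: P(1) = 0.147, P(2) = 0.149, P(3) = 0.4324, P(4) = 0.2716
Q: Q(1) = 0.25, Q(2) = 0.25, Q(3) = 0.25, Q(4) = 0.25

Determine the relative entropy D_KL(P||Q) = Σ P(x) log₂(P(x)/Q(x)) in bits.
0.1504 bits

D_KL(P||Q) = Σ P(x) log₂(P(x)/Q(x))

Computing term by term:
  P(1)·log₂(P(1)/Q(1)) = 0.147·log₂(0.147/0.25) = -0.11262
  P(2)·log₂(P(2)/Q(2)) = 0.149·log₂(0.149/0.25) = -0.11125
  P(3)·log₂(P(3)/Q(3)) = 0.4324·log₂(0.4324/0.25) = 0.34179
  P(4)·log₂(P(4)/Q(4)) = 0.2716·log₂(0.2716/0.25) = 0.03247

D_KL(P||Q) = -0.11262 - 0.11125 + 0.34179 + 0.03247 = 0.15039 ≈ 0.1504 bits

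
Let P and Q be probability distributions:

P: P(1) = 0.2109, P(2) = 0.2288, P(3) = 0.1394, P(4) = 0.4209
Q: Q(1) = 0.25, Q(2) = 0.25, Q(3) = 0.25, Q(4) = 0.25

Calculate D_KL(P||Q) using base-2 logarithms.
0.1179 bits

D_KL(P||Q) = Σ P(x) log₂(P(x)/Q(x))

Computing term by term:
  P(1)·log₂(P(1)/Q(1)) = 0.2109·log₂(0.2109/0.25) = -0.05175
  P(2)·log₂(P(2)/Q(2)) = 0.2288·log₂(0.2288/0.25) = -0.02925
  P(3)·log₂(P(3)/Q(3)) = 0.1394·log₂(0.1394/0.25) = -0.11747
  P(4)·log₂(P(4)/Q(4)) = 0.4209·log₂(0.4209/0.25) = 0.31633

D_KL(P||Q) = -0.05175 - 0.02925 - 0.11747 + 0.31633 = 0.11786 ≈ 0.1179 bits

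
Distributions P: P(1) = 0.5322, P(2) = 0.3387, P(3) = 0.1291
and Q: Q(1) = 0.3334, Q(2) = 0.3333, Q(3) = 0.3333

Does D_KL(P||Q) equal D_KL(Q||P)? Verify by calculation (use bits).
D_KL(P||Q) = 0.1903 bits, D_KL(Q||P) = 0.2234 bits. No — D_KL(P||Q) ≠ D_KL(Q||P) for this pair.

D_KL(P||Q) = Σ P(x) log₂(P(x)/Q(x))

Computing term by term:
  P(1)·log₂(P(1)/Q(1)) = 0.5322·log₂(0.5322/0.3334) = 0.35908
  P(2)·log₂(P(2)/Q(2)) = 0.3387·log₂(0.3387/0.3333) = 0.00785
  P(3)·log₂(P(3)/Q(3)) = 0.1291·log₂(0.1291/0.3333) = -0.17665

D_KL(P||Q) = 0.35908 + 0.00785 - 0.17665 = 0.19028 ≈ 0.1903 bits

D_KL(Q||P) = Σ Q(x) log₂(Q(x)/P(x))

Computing term by term:
  Q(1)·log₂(Q(1)/P(1)) = 0.3334·log₂(0.3334/0.5322) = -0.22495
  Q(2)·log₂(Q(2)/P(2)) = 0.3333·log₂(0.3333/0.3387) = -0.00773
  Q(3)·log₂(Q(3)/P(3)) = 0.3333·log₂(0.3333/0.1291) = 0.45607

D_KL(Q||P) = -0.22495 - 0.00773 + 0.45607 = 0.22339 ≈ 0.2234 bits

These are NOT equal (difference: 0.0331 bits). KL divergence is asymmetric: D_KL(P||Q) ≠ D_KL(Q||P) in general.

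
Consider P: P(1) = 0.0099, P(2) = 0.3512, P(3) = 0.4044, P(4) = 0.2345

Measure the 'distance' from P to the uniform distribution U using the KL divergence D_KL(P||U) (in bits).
0.3850 bits

U(i) = 1/4 for all i

D_KL(P||U) = Σ P(x) log₂(P(x) / (1/4))
           = Σ P(x) log₂(P(x)) + log₂(4)
           = log₂(4) - H(P)

H(P) = -Σ P(x) log₂(P(x)):
  -P(1)·log₂(P(1)) = -(0.0099)·log₂(0.0099) = 0.06592
  -P(2)·log₂(P(2)) = -(0.3512)·log₂(0.3512) = 0.53018
  -P(3)·log₂(P(3)) = -(0.4044)·log₂(0.4044) = 0.52821
  -P(4)·log₂(P(4)) = -(0.2345)·log₂(0.2345) = 0.49065
H(P) = 0.06592 + 0.53018 + 0.52821 + 0.49065 = 1.61496 bits

log₂(4) = 2.00000 bits

D_KL(P||U) = 2.00000 - 1.61496 = 0.38504 ≈ 0.3850 bits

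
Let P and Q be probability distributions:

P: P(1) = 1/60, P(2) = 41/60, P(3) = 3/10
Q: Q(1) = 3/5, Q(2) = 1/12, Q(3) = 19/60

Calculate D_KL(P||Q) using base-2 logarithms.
1.9648 bits

D_KL(P||Q) = Σ P(x) log₂(P(x)/Q(x))

Computing term by term:
  P(1)·log₂(P(1)/Q(1)) = (1/60)·log₂((1/60)/(3/5)) = -0.08617
  P(2)·log₂(P(2)/Q(2)) = (41/60)·log₂((41/60)/(1/12)) = 2.07434
  P(3)·log₂(P(3)/Q(3)) = (3/10)·log₂((3/10)/(19/60)) = -0.02340

D_KL(P||Q) = -0.08617 + 2.07434 - 0.02340 = 1.96477 ≈ 1.9648 bits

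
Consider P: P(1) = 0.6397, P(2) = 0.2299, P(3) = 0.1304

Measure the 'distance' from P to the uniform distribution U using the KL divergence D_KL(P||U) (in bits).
0.3018 bits

U(i) = 1/3 for all i

D_KL(P||U) = Σ P(x) log₂(P(x) / (1/3))
           = Σ P(x) log₂(P(x)) + log₂(3)
           = log₂(3) - H(P)

H(P) = -Σ P(x) log₂(P(x)):
  -P(1)·log₂(P(1)) = -(0.6397)·log₂(0.6397) = 0.41231
  -P(2)·log₂(P(2)) = -(0.2299)·log₂(0.2299) = 0.48760
  -P(3)·log₂(P(3)) = -(0.1304)·log₂(0.1304) = 0.38324
H(P) = 0.41231 + 0.48760 + 0.38324 = 1.28315 bits

log₂(3) = 1.58496 bits

D_KL(P||U) = 1.58496 - 1.28315 = 0.30181 ≈ 0.3018 bits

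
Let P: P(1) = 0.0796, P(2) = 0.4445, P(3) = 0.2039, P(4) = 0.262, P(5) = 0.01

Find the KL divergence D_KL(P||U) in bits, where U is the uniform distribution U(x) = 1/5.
0.4709 bits

U(i) = 1/5 for all i

D_KL(P||U) = Σ P(x) log₂(P(x) / (1/5))
           = Σ P(x) log₂(P(x)) + log₂(5)
           = log₂(5) - H(P)

H(P) = -Σ P(x) log₂(P(x)):
  -P(1)·log₂(P(1)) = -(0.0796)·log₂(0.0796) = 0.29063
  -P(2)·log₂(P(2)) = -(0.4445)·log₂(0.4445) = 0.51995
  -P(3)·log₂(P(3)) = -(0.2039)·log₂(0.2039) = 0.46776
  -P(4)·log₂(P(4)) = -(0.262)·log₂(0.262) = 0.50628
  -P(5)·log₂(P(5)) = -(0.01)·log₂(0.01) = 0.06644
H(P) = 0.29063 + 0.51995 + 0.46776 + 0.50628 + 0.06644 = 1.85106 bits

log₂(5) = 2.32193 bits

D_KL(P||U) = 2.32193 - 1.85106 = 0.47087 ≈ 0.4709 bits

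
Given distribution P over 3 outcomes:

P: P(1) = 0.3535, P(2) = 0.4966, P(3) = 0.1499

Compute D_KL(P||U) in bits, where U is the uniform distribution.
0.1427 bits

U(i) = 1/3 for all i

D_KL(P||U) = Σ P(x) log₂(P(x) / (1/3))
           = Σ P(x) log₂(P(x)) + log₂(3)
           = log₂(3) - H(P)

H(P) = -Σ P(x) log₂(P(x)):
  -P(1)·log₂(P(1)) = -(0.3535)·log₂(0.3535) = 0.53033
  -P(2)·log₂(P(2)) = -(0.4966)·log₂(0.4966) = 0.50149
  -P(3)·log₂(P(3)) = -(0.1499)·log₂(0.1499) = 0.41042
H(P) = 0.53033 + 0.50149 + 0.41042 = 1.44224 bits

log₂(3) = 1.58496 bits

D_KL(P||U) = 1.58496 - 1.44224 = 0.14272 ≈ 0.1427 bits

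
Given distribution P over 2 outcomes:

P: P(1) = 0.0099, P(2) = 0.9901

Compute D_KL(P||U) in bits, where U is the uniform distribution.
0.9199 bits

U(i) = 1/2 for all i

D_KL(P||U) = Σ P(x) log₂(P(x) / (1/2))
           = Σ P(x) log₂(P(x)) + log₂(2)
           = log₂(2) - H(P)

H(P) = -Σ P(x) log₂(P(x)):
  -P(1)·log₂(P(1)) = -(0.0099)·log₂(0.0099) = 0.06592
  -P(2)·log₂(P(2)) = -(0.9901)·log₂(0.9901) = 0.01421
H(P) = 0.06592 + 0.01421 = 0.08013 bits

log₂(2) = 1.00000 bits

D_KL(P||U) = 1.00000 - 0.08013 = 0.91987 ≈ 0.9199 bits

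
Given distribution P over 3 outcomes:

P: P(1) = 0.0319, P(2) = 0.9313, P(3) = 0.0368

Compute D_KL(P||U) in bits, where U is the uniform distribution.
1.1555 bits

U(i) = 1/3 for all i

D_KL(P||U) = Σ P(x) log₂(P(x) / (1/3))
           = Σ P(x) log₂(P(x)) + log₂(3)
           = log₂(3) - H(P)

H(P) = -Σ P(x) log₂(P(x)):
  -P(1)·log₂(P(1)) = -(0.0319)·log₂(0.0319) = 0.15855
  -P(2)·log₂(P(2)) = -(0.9313)·log₂(0.9313) = 0.09563
  -P(3)·log₂(P(3)) = -(0.0368)·log₂(0.0368) = 0.17532
H(P) = 0.15855 + 0.09563 + 0.17532 = 0.42950 bits

log₂(3) = 1.58496 bits

D_KL(P||U) = 1.58496 - 0.42950 = 1.15546 ≈ 1.1555 bits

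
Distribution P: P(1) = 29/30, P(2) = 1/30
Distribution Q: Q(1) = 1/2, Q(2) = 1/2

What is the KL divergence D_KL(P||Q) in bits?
0.7892 bits

D_KL(P||Q) = Σ P(x) log₂(P(x)/Q(x))

Computing term by term:
  P(1)·log₂(P(1)/Q(1)) = (29/30)·log₂((29/30)/(1/2)) = 0.91939
  P(2)·log₂(P(2)/Q(2)) = (1/30)·log₂((1/30)/(1/2)) = -0.13023

D_KL(P||Q) = 0.91939 - 0.13023 = 0.78916 ≈ 0.7892 bits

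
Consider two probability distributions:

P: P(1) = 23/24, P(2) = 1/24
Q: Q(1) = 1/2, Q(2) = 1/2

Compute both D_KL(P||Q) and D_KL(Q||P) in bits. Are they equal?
D_KL(P||Q) = 0.7501 bits, D_KL(Q||P) = 1.3232 bits. No, they are not equal.

D_KL(P||Q) = Σ P(x) log₂(P(x)/Q(x))

Computing term by term:
  P(1)·log₂(P(1)/Q(1)) = (23/24)·log₂((23/24)/(1/2)) = 0.89949
  P(2)·log₂(P(2)/Q(2)) = (1/24)·log₂((1/24)/(1/2)) = -0.14937

D_KL(P||Q) = 0.89949 - 0.14937 = 0.75012 ≈ 0.7501 bits

D_KL(Q||P) = Σ Q(x) log₂(Q(x)/P(x))

Computing term by term:
  Q(1)·log₂(Q(1)/P(1)) = (1/2)·log₂((1/2)/(23/24)) = -0.46930
  Q(2)·log₂(Q(2)/P(2)) = (1/2)·log₂((1/2)/(1/24)) = 1.79248

D_KL(Q||P) = -0.46930 + 1.79248 = 1.32318 ≈ 1.3232 bits

These are NOT equal (difference: 0.5731 bits). KL divergence is asymmetric: D_KL(P||Q) ≠ D_KL(Q||P) in general.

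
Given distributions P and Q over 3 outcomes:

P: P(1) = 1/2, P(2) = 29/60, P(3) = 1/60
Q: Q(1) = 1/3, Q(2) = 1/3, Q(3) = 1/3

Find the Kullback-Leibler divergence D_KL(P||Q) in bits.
0.4795 bits

D_KL(P||Q) = Σ P(x) log₂(P(x)/Q(x))

Computing term by term:
  P(1)·log₂(P(1)/Q(1)) = (1/2)·log₂((1/2)/(1/3)) = 0.29248
  P(2)·log₂(P(2)/Q(2)) = (29/60)·log₂((29/60)/(1/3)) = 0.25909
  P(3)·log₂(P(3)/Q(3)) = (1/60)·log₂((1/60)/(1/3)) = -0.07203

D_KL(P||Q) = 0.29248 + 0.25909 - 0.07203 = 0.47954 ≈ 0.4795 bits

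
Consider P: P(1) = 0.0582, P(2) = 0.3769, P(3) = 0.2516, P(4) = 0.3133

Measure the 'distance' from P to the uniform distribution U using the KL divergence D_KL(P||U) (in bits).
0.2052 bits

U(i) = 1/4 for all i

D_KL(P||U) = Σ P(x) log₂(P(x) / (1/4))
           = Σ P(x) log₂(P(x)) + log₂(4)
           = log₂(4) - H(P)

H(P) = -Σ P(x) log₂(P(x)):
  -P(1)·log₂(P(1)) = -(0.0582)·log₂(0.0582) = 0.23879
  -P(2)·log₂(P(2)) = -(0.3769)·log₂(0.3769) = 0.53058
  -P(3)·log₂(P(3)) = -(0.2516)·log₂(0.2516) = 0.50088
  -P(4)·log₂(P(4)) = -(0.3133)·log₂(0.3133) = 0.52458
H(P) = 0.23879 + 0.53058 + 0.50088 + 0.52458 = 1.79483 bits

log₂(4) = 2.00000 bits

D_KL(P||U) = 2.00000 - 1.79483 = 0.20517 ≈ 0.2052 bits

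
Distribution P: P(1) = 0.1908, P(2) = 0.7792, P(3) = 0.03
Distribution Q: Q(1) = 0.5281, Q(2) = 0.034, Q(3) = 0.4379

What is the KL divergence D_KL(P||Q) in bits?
3.1245 bits

D_KL(P||Q) = Σ P(x) log₂(P(x)/Q(x))

Computing term by term:
  P(1)·log₂(P(1)/Q(1)) = 0.1908·log₂(0.1908/0.5281) = -0.28024
  P(2)·log₂(P(2)/Q(2)) = 0.7792·log₂(0.7792/0.034) = 3.52073
  P(3)·log₂(P(3)/Q(3)) = 0.03·log₂(0.03/0.4379) = -0.11603

D_KL(P||Q) = -0.28024 + 3.52073 - 0.11603 = 3.12446 ≈ 3.1245 bits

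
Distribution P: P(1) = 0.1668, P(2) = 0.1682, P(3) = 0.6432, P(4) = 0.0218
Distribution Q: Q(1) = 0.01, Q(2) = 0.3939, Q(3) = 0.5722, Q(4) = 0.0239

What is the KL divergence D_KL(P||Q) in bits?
0.5764 bits

D_KL(P||Q) = Σ P(x) log₂(P(x)/Q(x))

Computing term by term:
  P(1)·log₂(P(1)/Q(1)) = 0.1668·log₂(0.1668/0.01) = 0.67722
  P(2)·log₂(P(2)/Q(2)) = 0.1682·log₂(0.1682/0.3939) = -0.20649
  P(3)·log₂(P(3)/Q(3)) = 0.6432·log₂(0.6432/0.5722) = 0.10854
  P(4)·log₂(P(4)/Q(4)) = 0.0218·log₂(0.0218/0.0239) = -0.00289

D_KL(P||Q) = 0.67722 - 0.20649 + 0.10854 - 0.00289 = 0.57638 ≈ 0.5764 bits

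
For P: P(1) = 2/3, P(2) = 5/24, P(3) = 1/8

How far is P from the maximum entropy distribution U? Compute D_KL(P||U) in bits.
0.3485 bits

U(i) = 1/3 for all i

D_KL(P||U) = Σ P(x) log₂(P(x) / (1/3))
           = Σ P(x) log₂(P(x)) + log₂(3)
           = log₂(3) - H(P)

H(P) = -Σ P(x) log₂(P(x)):
  -P(1)·log₂(P(1)) = -(2/3)·log₂(2/3) = 0.38998
  -P(2)·log₂(P(2)) = -(5/24)·log₂(5/24) = 0.47147
  -P(3)·log₂(P(3)) = -(1/8)·log₂(1/8) = 0.37500
H(P) = 0.38998 + 0.47147 + 0.37500 = 1.23645 bits

log₂(3) = 1.58496 bits

D_KL(P||U) = 1.58496 - 1.23645 = 0.34851 ≈ 0.3485 bits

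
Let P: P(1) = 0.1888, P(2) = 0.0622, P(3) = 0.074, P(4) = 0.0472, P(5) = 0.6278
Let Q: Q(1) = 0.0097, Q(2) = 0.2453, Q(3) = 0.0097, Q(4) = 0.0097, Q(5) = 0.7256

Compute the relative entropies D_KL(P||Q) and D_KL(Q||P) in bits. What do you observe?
D_KL(P||Q) = 0.8790 bits, D_KL(Q||P) = 0.5450 bits. The two directions give different values (D_KL(P||Q) exceeds D_KL(Q||P) by 0.3340 bits): KL divergence is asymmetric.

D_KL(P||Q) = Σ P(x) log₂(P(x)/Q(x))

Computing term by term:
  P(1)·log₂(P(1)/Q(1)) = 0.1888·log₂(0.1888/0.0097) = 0.80858
  P(2)·log₂(P(2)/Q(2)) = 0.0622·log₂(0.0622/0.2453) = -0.12313
  P(3)·log₂(P(3)/Q(3)) = 0.074·log₂(0.074/0.0097) = 0.21693
  P(4)·log₂(P(4)/Q(4)) = 0.0472·log₂(0.0472/0.0097) = 0.10774
  P(5)·log₂(P(5)/Q(5)) = 0.6278·log₂(0.6278/0.7256) = -0.13113

D_KL(P||Q) = 0.80858 - 0.12313 + 0.21693 + 0.10774 - 0.13113 = 0.87899 ≈ 0.8790 bits

D_KL(Q||P) = Σ Q(x) log₂(Q(x)/P(x))

Computing term by term:
  Q(1)·log₂(Q(1)/P(1)) = 0.0097·log₂(0.0097/0.1888) = -0.04154
  Q(2)·log₂(Q(2)/P(2)) = 0.2453·log₂(0.2453/0.0622) = 0.48559
  Q(3)·log₂(Q(3)/P(3)) = 0.0097·log₂(0.0097/0.074) = -0.02844
  Q(4)·log₂(Q(4)/P(4)) = 0.0097·log₂(0.0097/0.0472) = -0.02214
  Q(5)·log₂(Q(5)/P(5)) = 0.7256·log₂(0.7256/0.6278) = 0.15156

D_KL(Q||P) = -0.04154 + 0.48559 - 0.02844 - 0.02214 + 0.15156 = 0.54503 ≈ 0.5450 bits

These are NOT equal (difference: 0.3340 bits). KL divergence is asymmetric: D_KL(P||Q) ≠ D_KL(Q||P) in general.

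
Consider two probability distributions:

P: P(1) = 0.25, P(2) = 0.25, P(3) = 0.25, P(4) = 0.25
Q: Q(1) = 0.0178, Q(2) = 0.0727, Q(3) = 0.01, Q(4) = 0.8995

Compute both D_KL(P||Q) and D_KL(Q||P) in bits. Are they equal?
D_KL(P||Q) = 2.0976 bits, D_KL(Q||P) = 1.4177 bits. No, they are not equal.

D_KL(P||Q) = Σ P(x) log₂(P(x)/Q(x))

Computing term by term:
  P(1)·log₂(P(1)/Q(1)) = 0.25·log₂(0.25/0.0178) = 0.95299
  P(2)·log₂(P(2)/Q(2)) = 0.25·log₂(0.25/0.0727) = 0.44548
  P(3)·log₂(P(3)/Q(3)) = 0.25·log₂(0.25/0.01) = 1.16096
  P(4)·log₂(P(4)/Q(4)) = 0.25·log₂(0.25/0.8995) = -0.46180

D_KL(P||Q) = 0.95299 + 0.44548 + 1.16096 - 0.46180 = 2.09763 ≈ 2.0976 bits

D_KL(Q||P) = Σ Q(x) log₂(Q(x)/P(x))

Computing term by term:
  Q(1)·log₂(Q(1)/P(1)) = 0.0178·log₂(0.0178/0.25) = -0.06785
  Q(2)·log₂(Q(2)/P(2)) = 0.0727·log₂(0.0727/0.25) = -0.12954
  Q(3)·log₂(Q(3)/P(3)) = 0.01·log₂(0.01/0.25) = -0.04644
  Q(4)·log₂(Q(4)/P(4)) = 0.8995·log₂(0.8995/0.25) = 1.66155

D_KL(Q||P) = -0.06785 - 0.12954 - 0.04644 + 1.66155 = 1.41772 ≈ 1.4177 bits

These are NOT equal (difference: 0.6799 bits). KL divergence is asymmetric: D_KL(P||Q) ≠ D_KL(Q||P) in general.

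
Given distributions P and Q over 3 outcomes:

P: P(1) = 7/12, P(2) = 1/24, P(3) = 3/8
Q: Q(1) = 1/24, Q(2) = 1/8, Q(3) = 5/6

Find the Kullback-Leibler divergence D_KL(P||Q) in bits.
1.7229 bits

D_KL(P||Q) = Σ P(x) log₂(P(x)/Q(x))

Computing term by term:
  P(1)·log₂(P(1)/Q(1)) = (7/12)·log₂((7/12)/(1/24)) = 2.22096
  P(2)·log₂(P(2)/Q(2)) = (1/24)·log₂((1/24)/(1/8)) = -0.06604
  P(3)·log₂(P(3)/Q(3)) = (3/8)·log₂((3/8)/(5/6)) = -0.43200

D_KL(P||Q) = 2.22096 - 0.06604 - 0.43200 = 1.72292 ≈ 1.7229 bits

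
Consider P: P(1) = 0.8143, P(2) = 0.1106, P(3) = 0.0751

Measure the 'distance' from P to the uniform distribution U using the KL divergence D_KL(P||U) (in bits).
0.7118 bits

U(i) = 1/3 for all i

D_KL(P||U) = Σ P(x) log₂(P(x) / (1/3))
           = Σ P(x) log₂(P(x)) + log₂(3)
           = log₂(3) - H(P)

H(P) = -Σ P(x) log₂(P(x)):
  -P(1)·log₂(P(1)) = -(0.8143)·log₂(0.8143) = 0.24133
  -P(2)·log₂(P(2)) = -(0.1106)·log₂(0.1106) = 0.35133
  -P(3)·log₂(P(3)) = -(0.0751)·log₂(0.0751) = 0.28050
H(P) = 0.24133 + 0.35133 + 0.28050 = 0.87316 bits

log₂(3) = 1.58496 bits

D_KL(P||U) = 1.58496 - 0.87316 = 0.71180 ≈ 0.7118 bits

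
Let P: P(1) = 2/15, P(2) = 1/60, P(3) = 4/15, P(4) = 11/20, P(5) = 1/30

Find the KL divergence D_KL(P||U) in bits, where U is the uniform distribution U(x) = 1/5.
0.6895 bits

U(i) = 1/5 for all i

D_KL(P||U) = Σ P(x) log₂(P(x) / (1/5))
           = Σ P(x) log₂(P(x)) + log₂(5)
           = log₂(5) - H(P)

H(P) = -Σ P(x) log₂(P(x)):
  -P(1)·log₂(P(1)) = -(2/15)·log₂(2/15) = 0.38759
  -P(2)·log₂(P(2)) = -(1/60)·log₂(1/60) = 0.09845
  -P(3)·log₂(P(3)) = -(4/15)·log₂(4/15) = 0.50850
  -P(4)·log₂(P(4)) = -(11/20)·log₂(11/20) = 0.47437
  -P(5)·log₂(P(5)) = -(1/30)·log₂(1/30) = 0.16356
H(P) = 0.38759 + 0.09845 + 0.50850 + 0.47437 + 0.16356 = 1.63247 bits

log₂(5) = 2.32193 bits

D_KL(P||U) = 2.32193 - 1.63247 = 0.68946 ≈ 0.6895 bits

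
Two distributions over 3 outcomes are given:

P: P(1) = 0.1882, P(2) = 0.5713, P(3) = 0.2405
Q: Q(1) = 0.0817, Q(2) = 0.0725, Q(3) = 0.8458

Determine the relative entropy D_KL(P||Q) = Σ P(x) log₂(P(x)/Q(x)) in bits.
1.4917 bits

D_KL(P||Q) = Σ P(x) log₂(P(x)/Q(x))

Computing term by term:
  P(1)·log₂(P(1)/Q(1)) = 0.1882·log₂(0.1882/0.0817) = 0.22657
  P(2)·log₂(P(2)/Q(2)) = 0.5713·log₂(0.5713/0.0725) = 1.70144
  P(3)·log₂(P(3)/Q(3)) = 0.2405·log₂(0.2405/0.8458) = -0.43633

D_KL(P||Q) = 0.22657 + 1.70144 - 0.43633 = 1.49168 ≈ 1.4917 bits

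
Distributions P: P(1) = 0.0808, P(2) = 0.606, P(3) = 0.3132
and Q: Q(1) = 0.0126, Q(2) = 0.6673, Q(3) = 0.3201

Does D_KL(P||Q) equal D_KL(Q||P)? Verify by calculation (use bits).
D_KL(P||Q) = 0.1225 bits, D_KL(Q||P) = 0.0691 bits. No — D_KL(P||Q) ≠ D_KL(Q||P) for this pair.

D_KL(P||Q) = Σ P(x) log₂(P(x)/Q(x))

Computing term by term:
  P(1)·log₂(P(1)/Q(1)) = 0.0808·log₂(0.0808/0.0126) = 0.21662
  P(2)·log₂(P(2)/Q(2)) = 0.606·log₂(0.606/0.6673) = -0.08424
  P(3)·log₂(P(3)/Q(3)) = 0.3132·log₂(0.3132/0.3201) = -0.00985

D_KL(P||Q) = 0.21662 - 0.08424 - 0.00985 = 0.12253 ≈ 0.1225 bits

D_KL(Q||P) = Σ Q(x) log₂(Q(x)/P(x))

Computing term by term:
  Q(1)·log₂(Q(1)/P(1)) = 0.0126·log₂(0.0126/0.0808) = -0.03378
  Q(2)·log₂(Q(2)/P(2)) = 0.6673·log₂(0.6673/0.606) = 0.09277
  Q(3)·log₂(Q(3)/P(3)) = 0.3201·log₂(0.3201/0.3132) = 0.01006

D_KL(Q||P) = -0.03378 + 0.09277 + 0.01006 = 0.06905 ≈ 0.0691 bits

These are NOT equal (difference: 0.0534 bits). KL divergence is asymmetric: D_KL(P||Q) ≠ D_KL(Q||P) in general.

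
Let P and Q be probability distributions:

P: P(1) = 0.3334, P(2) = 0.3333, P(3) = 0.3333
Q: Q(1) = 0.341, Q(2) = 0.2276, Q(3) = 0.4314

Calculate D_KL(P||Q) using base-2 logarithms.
0.0485 bits

D_KL(P||Q) = Σ P(x) log₂(P(x)/Q(x))

Computing term by term:
  P(1)·log₂(P(1)/Q(1)) = 0.3334·log₂(0.3334/0.341) = -0.01084
  P(2)·log₂(P(2)/Q(2)) = 0.3333·log₂(0.3333/0.2276) = 0.18342
  P(3)·log₂(P(3)/Q(3)) = 0.3333·log₂(0.3333/0.4314) = -0.12406

D_KL(P||Q) = -0.01084 + 0.18342 - 0.12406 = 0.04852 ≈ 0.0485 bits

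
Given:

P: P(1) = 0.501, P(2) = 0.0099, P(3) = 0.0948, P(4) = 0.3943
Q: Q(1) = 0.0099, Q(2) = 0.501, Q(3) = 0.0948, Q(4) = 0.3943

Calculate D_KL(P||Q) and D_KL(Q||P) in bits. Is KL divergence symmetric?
D_KL(P||Q) = 2.7802 bits, D_KL(Q||P) = 2.7802 bits. The two values coincide for this particular pair, but no — KL divergence is not symmetric in general.

D_KL(P||Q) = Σ P(x) log₂(P(x)/Q(x))

Computing term by term:
  P(1)·log₂(P(1)/Q(1)) = 0.501·log₂(0.501/0.0099) = 2.83628
  P(2)·log₂(P(2)/Q(2)) = 0.0099·log₂(0.0099/0.501) = -0.05605
  P(3)·log₂(P(3)/Q(3)) = 0.0948·log₂(0.0948/0.0948) = 0.00000
  P(4)·log₂(P(4)/Q(4)) = 0.3943·log₂(0.3943/0.3943) = 0.00000

D_KL(P||Q) = 2.83628 - 0.05605 + 0.00000 + 0.00000 = 2.78023 ≈ 2.7802 bits

D_KL(Q||P) = Σ Q(x) log₂(Q(x)/P(x))

Computing term by term:
  Q(1)·log₂(Q(1)/P(1)) = 0.0099·log₂(0.0099/0.501) = -0.05605
  Q(2)·log₂(Q(2)/P(2)) = 0.501·log₂(0.501/0.0099) = 2.83628
  Q(3)·log₂(Q(3)/P(3)) = 0.0948·log₂(0.0948/0.0948) = 0.00000
  Q(4)·log₂(Q(4)/P(4)) = 0.3943·log₂(0.3943/0.3943) = 0.00000

D_KL(Q||P) = -0.05605 + 2.83628 + 0.00000 + 0.00000 = 2.78023 ≈ 2.7802 bits

These ARE equal here. Q is P with outcomes relabeled (Q(1) = P(2), Q(2) = P(1)) by a relabeling that is its own inverse, so the two sums contain exactly the same terms in a different order. This is a special case — KL divergence is not symmetric in general: D_KL(P||Q) ≠ D_KL(Q||P) for most P, Q.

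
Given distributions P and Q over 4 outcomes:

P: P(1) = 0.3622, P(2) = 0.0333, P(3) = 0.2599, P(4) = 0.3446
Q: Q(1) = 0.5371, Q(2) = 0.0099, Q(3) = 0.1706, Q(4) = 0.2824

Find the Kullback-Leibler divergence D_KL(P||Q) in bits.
0.1092 bits

D_KL(P||Q) = Σ P(x) log₂(P(x)/Q(x))

Computing term by term:
  P(1)·log₂(P(1)/Q(1)) = 0.3622·log₂(0.3622/0.5371) = -0.20588
  P(2)·log₂(P(2)/Q(2)) = 0.0333·log₂(0.0333/0.0099) = 0.05828
  P(3)·log₂(P(3)/Q(3)) = 0.2599·log₂(0.2599/0.1706) = 0.15785
  P(4)·log₂(P(4)/Q(4)) = 0.3446·log₂(0.3446/0.2824) = 0.09896

D_KL(P||Q) = -0.20588 + 0.05828 + 0.15785 + 0.09896 = 0.10921 ≈ 0.1092 bits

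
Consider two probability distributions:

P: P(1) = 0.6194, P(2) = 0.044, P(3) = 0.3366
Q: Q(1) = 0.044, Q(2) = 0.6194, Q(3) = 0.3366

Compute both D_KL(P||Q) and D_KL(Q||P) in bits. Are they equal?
D_KL(P||Q) = 2.1953 bits, D_KL(Q||P) = 2.1953 bits. Yes, in this case they are equal (although KL divergence is not symmetric in general).

D_KL(P||Q) = Σ P(x) log₂(P(x)/Q(x))

Computing term by term:
  P(1)·log₂(P(1)/Q(1)) = 0.6194·log₂(0.6194/0.044) = 2.36319
  P(2)·log₂(P(2)/Q(2)) = 0.044·log₂(0.044/0.6194) = -0.16787
  P(3)·log₂(P(3)/Q(3)) = 0.3366·log₂(0.3366/0.3366) = 0.00000

D_KL(P||Q) = 2.36319 - 0.16787 + 0.00000 = 2.19532 ≈ 2.1953 bits

D_KL(Q||P) = Σ Q(x) log₂(Q(x)/P(x))

Computing term by term:
  Q(1)·log₂(Q(1)/P(1)) = 0.044·log₂(0.044/0.6194) = -0.16787
  Q(2)·log₂(Q(2)/P(2)) = 0.6194·log₂(0.6194/0.044) = 2.36319
  Q(3)·log₂(Q(3)/P(3)) = 0.3366·log₂(0.3366/0.3366) = 0.00000

D_KL(Q||P) = -0.16787 + 2.36319 + 0.00000 = 2.19532 ≈ 2.1953 bits

These ARE equal here. Q is P with outcomes relabeled (Q(1) = P(2), Q(2) = P(1)) by a relabeling that is its own inverse, so the two sums contain exactly the same terms in a different order. This is a special case — KL divergence is not symmetric in general: D_KL(P||Q) ≠ D_KL(Q||P) for most P, Q.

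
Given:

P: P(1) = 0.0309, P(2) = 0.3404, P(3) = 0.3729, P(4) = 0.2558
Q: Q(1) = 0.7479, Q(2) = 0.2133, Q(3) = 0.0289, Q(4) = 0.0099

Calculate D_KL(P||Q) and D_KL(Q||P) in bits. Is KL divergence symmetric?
D_KL(P||Q) = 2.6634 bits, D_KL(Q||P) = 3.1413 bits. No, KL divergence is not symmetric.

D_KL(P||Q) = Σ P(x) log₂(P(x)/Q(x))

Computing term by term:
  P(1)·log₂(P(1)/Q(1)) = 0.0309·log₂(0.0309/0.7479) = -0.14205
  P(2)·log₂(P(2)/Q(2)) = 0.3404·log₂(0.3404/0.2133) = 0.22955
  P(3)·log₂(P(3)/Q(3)) = 0.3729·log₂(0.3729/0.0289) = 1.37587
  P(4)·log₂(P(4)/Q(4)) = 0.2558·log₂(0.2558/0.0099) = 1.20007

D_KL(P||Q) = -0.14205 + 0.22955 + 1.37587 + 1.20007 = 2.66344 ≈ 2.6634 bits

D_KL(Q||P) = Σ Q(x) log₂(Q(x)/P(x))

Computing term by term:
  Q(1)·log₂(Q(1)/P(1)) = 0.7479·log₂(0.7479/0.0309) = 3.43822
  Q(2)·log₂(Q(2)/P(2)) = 0.2133·log₂(0.2133/0.3404) = -0.14384
  Q(3)·log₂(Q(3)/P(3)) = 0.0289·log₂(0.0289/0.3729) = -0.10663
  Q(4)·log₂(Q(4)/P(4)) = 0.0099·log₂(0.0099/0.2558) = -0.04645

D_KL(Q||P) = 3.43822 - 0.14384 - 0.10663 - 0.04645 = 3.14130 ≈ 3.1413 bits

These are NOT equal (difference: 0.4779 bits). KL divergence is asymmetric: D_KL(P||Q) ≠ D_KL(Q||P) in general.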